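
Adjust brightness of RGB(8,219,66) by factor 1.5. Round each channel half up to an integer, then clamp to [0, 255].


Multiply each channel by 1.5, round half up, clamp to [0, 255]
R: 8×1.5 = 12
G: 219×1.5 = 328.5 → round → 329 → clamp → 255
B: 66×1.5 = 99
= RGB(12, 255, 99)


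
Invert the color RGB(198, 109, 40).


Invert: (255-R, 255-G, 255-B)
R: 255-198 = 57
G: 255-109 = 146
B: 255-40 = 215
= RGB(57, 146, 215)


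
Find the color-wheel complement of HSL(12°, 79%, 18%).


Complement = opposite side of color wheel = hue + 180°
H' = (12 + 180) mod 360 = 192°
S and L unchanged.
= HSL(192°, 79%, 18%)


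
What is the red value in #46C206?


Color: #46C206
R = 46 = 70
G = C2 = 194
B = 06 = 6
Red = 70


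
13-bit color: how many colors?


Colors = 2^bits = 2^13
= 8,192 colors


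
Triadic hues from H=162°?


Triadic: equally spaced at 120° intervals
H1 = 162°
H2 = (162 + 120) mod 360 = 282°
H3 = (162 + 240) mod 360 = 42°
Triadic = 162°, 282°, 42°


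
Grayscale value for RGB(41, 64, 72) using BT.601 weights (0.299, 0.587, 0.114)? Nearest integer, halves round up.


Gray = 0.299×R + 0.587×G + 0.114×B
Gray = 0.299×41 + 0.587×64 + 0.114×72
Gray = 12.259 + 37.568 + 8.208
Gray = 58.035 → round half up → 58
Gray = 58


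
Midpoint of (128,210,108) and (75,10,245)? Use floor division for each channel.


Midpoint: each channel = ⌊(C₁+C₂)/2⌋
R: ⌊(128+75)/2⌋ = 101
G: ⌊(210+10)/2⌋ = 110
B: ⌊(108+245)/2⌋ = 176
= RGB(101, 110, 176)


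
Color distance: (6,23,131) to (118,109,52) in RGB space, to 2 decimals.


d = √[(R₁-R₂)² + (G₁-G₂)² + (B₁-B₂)²]
d = √[(6-118)² + (23-109)² + (131-52)²]
d = √[12544 + 7396 + 6241]
d = √26181
d ≈ 161.81


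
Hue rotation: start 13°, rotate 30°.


New hue = (H + rotation) mod 360
New hue = (13 + 30) mod 360
= 43 mod 360
= 43°


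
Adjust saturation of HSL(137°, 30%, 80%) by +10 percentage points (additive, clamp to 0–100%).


Original S = 30%
Adjustment = +10 percentage points
New S = 30 + (10) = 40
Clamp to [0, 100] → 40
= HSL(137°, 40%, 80%)


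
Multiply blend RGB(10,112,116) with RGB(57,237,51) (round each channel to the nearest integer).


Multiply: C = A×B/255, rounded to nearest integer
R: 10×57/255 = 570/255 ≈ 2.235 → 2
G: 112×237/255 = 26544/255 ≈ 104.094 → 104
B: 116×51/255 = 5916/255 ≈ 23.200 → 23
= RGB(2, 104, 23)


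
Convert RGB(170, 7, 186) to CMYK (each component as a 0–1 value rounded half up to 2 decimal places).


R'=170/255≈0.6667, G'=7/255≈0.0275, B'=186/255≈0.7294
K = 1 - max(R',G',B') = 1 - 186/255 = 69/255 = 0.27058… → 0.27
(1-R'-K)/(1-K) simplifies to (max-R)/max with max = 186:
C = (186-170)/186 = 16/186 = 0.08602… → 0.09
M = (186-7)/186 = 179/186 = 0.96236… → 0.96
Y = (186-186)/186 = 0/186 = 0 → 0.00
= CMYK(0.09, 0.96, 0.00, 0.27)


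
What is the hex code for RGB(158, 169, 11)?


R = 158 → 9E (hex)
G = 169 → A9 (hex)
B = 11 → 0B (hex)
Hex = #9EA90B


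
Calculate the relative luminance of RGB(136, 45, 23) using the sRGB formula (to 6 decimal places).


Linearize each channel (sRGB transfer function): c = v/255; c_lin = c/12.92 if c ≤ 0.04045, else ((c+0.055)/1.055)^2.4
  R: 136/255 ≈ 0.533333 > 0.04045 → ((0.533333+0.055)/1.055)^2.4 ≈ 0.246201
  G: 45/255 ≈ 0.176471 > 0.04045 → ((0.176471+0.055)/1.055)^2.4 ≈ 0.026241
  B: 23/255 ≈ 0.090196 > 0.04045 → ((0.090196+0.055)/1.055)^2.4 ≈ 0.008568
R_lin = 0.246201, G_lin = 0.026241, B_lin = 0.008568
L = 0.2126×R + 0.7152×G + 0.0722×B
L = 0.2126×0.246201 + 0.7152×0.026241 + 0.0722×0.008568
L ≈ 0.071729


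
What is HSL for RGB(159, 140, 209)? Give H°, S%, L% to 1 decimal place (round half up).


Normalize: R'=159/255≈0.6235, G'=140/255≈0.5490, B'=209/255≈0.8196
Max=209/255, Min=140/255, Δ=Max-Min=69/255
L = (Max+Min)/2 = (209+140)/510 = 349/510 = 0.68431… → L = 68.4%
L > 0.5 → S = Δ/(2-Max-Min) = 69/(510-209-140) = 69/161 = 0.42857… → S = 42.9%
(the 1/255 factors cancel in S and H, so raw channel differences can be used)
Max is B' → H = 60 × ((R-G)/Δ + 4) = 60 × ((159-140)/69 + 4)
  19/69 + 4 = 0.2753… + 4 = 4.2753…
  H = 60 × 4.2753… = 256.521…° → H = 256.5°
= HSL(256.5°, 42.9%, 68.4%)


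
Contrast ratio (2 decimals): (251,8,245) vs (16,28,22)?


Linearize each sRGB channel c=v/255: c/12.92 if c ≤ 0.04045 else ((c+0.055)/1.055)^2.4
L = 0.2126×R_lin + 0.7152×G_lin + 0.0722×B_lin
Color 1 (251,8,245):
  R=251: 251/255≈0.9843 > 0.04045 → ((0.9843+0.055)/1.055)^2.4 ≈ 0.96469
  G=8: 8/255≈0.0314 ≤ 0.04045 → 0.0314/12.92 ≈ 0.00243
  B=245: 245/255≈0.9608 > 0.04045 → ((0.9608+0.055)/1.055)^2.4 ≈ 0.91310
  L1 = 0.2126×0.96469 + 0.7152×0.00243 + 0.0722×0.91310 ≈ 0.27275
Color 2 (16,28,22):
  R=16: 16/255≈0.0627 > 0.04045 → ((0.0627+0.055)/1.055)^2.4 ≈ 0.00518
  G=28: 28/255≈0.1098 > 0.04045 → ((0.1098+0.055)/1.055)^2.4 ≈ 0.01161
  B=22: 22/255≈0.0863 > 0.04045 → ((0.0863+0.055)/1.055)^2.4 ≈ 0.00802
  L2 = 0.2126×0.00518 + 0.7152×0.01161 + 0.0722×0.00802 ≈ 0.00999
Lighter = 0.27275, Darker = 0.00999
Ratio = (L_lighter + 0.05) / (L_darker + 0.05)
Ratio = (0.27275 + 0.05) / (0.00999 + 0.05) = 0.32275 / 0.05999 ≈ 5.3805
Ratio ≈ 5.38:1


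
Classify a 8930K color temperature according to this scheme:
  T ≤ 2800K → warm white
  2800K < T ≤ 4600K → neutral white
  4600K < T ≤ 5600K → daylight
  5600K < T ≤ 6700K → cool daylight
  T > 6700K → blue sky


Temperature: 8930K
8930K > 6700K → blue sky
Classification: blue sky


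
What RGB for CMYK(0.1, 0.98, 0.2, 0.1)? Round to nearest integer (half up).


R = 255 × (1-C) × (1-K) = 255 × 0.90 × 0.90 = 206.55 → 207
G = 255 × (1-M) × (1-K) = 255 × 0.02 × 0.90 = 4.59 → 5
B = 255 × (1-Y) × (1-K) = 255 × 0.80 × 0.90 = 183.6 → 184
= RGB(207, 5, 184)


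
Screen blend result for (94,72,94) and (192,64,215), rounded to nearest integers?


Screen: C = 255 - (255-A)×(255-B)/255, rounded to nearest integer
R: 255 - (255-94)×(255-192)/255 = 255 - 10143/255 ≈ 255 - 39.776 = 215.224 → 215
G: 255 - (255-72)×(255-64)/255 = 255 - 34953/255 ≈ 255 - 137.071 = 117.929 → 118
B: 255 - (255-94)×(255-215)/255 = 255 - 6440/255 ≈ 255 - 25.255 = 229.745 → 230
= RGB(215, 118, 230)


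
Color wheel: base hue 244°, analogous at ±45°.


Base hue: 244°
Left analog: (244 - 45) mod 360 = 199°
Right analog: (244 + 45) mod 360 = 289°
Analogous hues = 199° and 289°


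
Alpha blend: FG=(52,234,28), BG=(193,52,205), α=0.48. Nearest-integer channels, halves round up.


C = α×F + (1-α)×B, with 1-α = 0.52
R: 0.48×52 + 0.52×193 = 24.96 + 100.36 = 125.32 → 125
G: 0.48×234 + 0.52×52 = 112.32 + 27.04 = 139.36 → 139
B: 0.48×28 + 0.52×205 = 13.44 + 106.60 = 120.04 → 120
= RGB(125, 139, 120)


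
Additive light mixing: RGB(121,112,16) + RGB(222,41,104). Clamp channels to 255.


Additive: each channel = min(255, C₁+C₂)
R: 121+222 = 343 → 255
G: 112+41 = 153 → 153
B: 16+104 = 120 → 120
= RGB(255, 153, 120)


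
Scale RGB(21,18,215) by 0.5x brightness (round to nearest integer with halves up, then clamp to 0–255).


Multiply each channel by 0.5, round half up, clamp to [0, 255]
R: 21×0.5 = 10.5 → round → 11
G: 18×0.5 = 9
B: 215×0.5 = 107.5 → round → 108
= RGB(11, 9, 108)


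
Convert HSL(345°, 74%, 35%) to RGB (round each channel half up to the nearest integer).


H=345°, S=0.74, L=0.35
C = (1-|2L-1|)×S = (1-|-0.30|)×0.74 = 0.518
H' = H/60 = 345/60 ≈ 5.7500; X = C×(1-|H' mod 2 - 1|) = 0.1295
m = L - C/2 = 0.35 - 0.259 = 0.091
Sector ⌊H'⌋ = 5 → (R',G',B') = (0.518, 0.0, 0.1295)
RGB = ((R'+m)×255, (G'+m)×255, (B'+m)×255) = (155.295, 23.205, 56.2275)
Round half up → RGB(155, 23, 56)


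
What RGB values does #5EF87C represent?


5E → 94 (R)
F8 → 248 (G)
7C → 124 (B)
= RGB(94, 248, 124)


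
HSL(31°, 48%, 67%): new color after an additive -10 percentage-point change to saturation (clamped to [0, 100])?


Original S = 48%
Adjustment = -10 percentage points
New S = 48 + (-10) = 38
Clamp to [0, 100] → 38
= HSL(31°, 38%, 67%)


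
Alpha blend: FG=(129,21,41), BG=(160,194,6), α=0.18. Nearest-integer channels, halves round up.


C = α×F + (1-α)×B, with 1-α = 0.82
R: 0.18×129 + 0.82×160 = 23.22 + 131.20 = 154.42 → 154
G: 0.18×21 + 0.82×194 = 3.78 + 159.08 = 162.86 → 163
B: 0.18×41 + 0.82×6 = 7.38 + 4.92 = 12.30 → 12
= RGB(154, 163, 12)


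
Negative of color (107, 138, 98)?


Invert: (255-R, 255-G, 255-B)
R: 255-107 = 148
G: 255-138 = 117
B: 255-98 = 157
= RGB(148, 117, 157)


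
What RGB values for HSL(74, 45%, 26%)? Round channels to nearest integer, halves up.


H=74°, S=0.45, L=0.26
C = (1-|2L-1|)×S = (1-|-0.48|)×0.45 = 0.234
H' = H/60 = 74/60 ≈ 1.2333; X = C×(1-|H' mod 2 - 1|) = 0.1794
m = L - C/2 = 0.26 - 0.117 = 0.143
Sector ⌊H'⌋ = 1 → (R',G',B') = (0.1794, 0.234, 0.0)
RGB = ((R'+m)×255, (G'+m)×255, (B'+m)×255) = (82.212, 96.135, 36.465)
Round half up → RGB(82, 96, 36)


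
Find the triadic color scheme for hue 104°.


Triadic: equally spaced at 120° intervals
H1 = 104°
H2 = (104 + 120) mod 360 = 224°
H3 = (104 + 240) mod 360 = 344°
Triadic = 104°, 224°, 344°


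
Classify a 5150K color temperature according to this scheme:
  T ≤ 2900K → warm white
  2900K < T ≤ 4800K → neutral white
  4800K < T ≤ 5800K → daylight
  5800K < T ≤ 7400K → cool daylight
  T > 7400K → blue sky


Temperature: 5150K
4800K < 5150K ≤ 5800K → daylight
Classification: daylight


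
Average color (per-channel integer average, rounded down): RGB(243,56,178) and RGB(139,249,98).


Midpoint: each channel = ⌊(C₁+C₂)/2⌋
R: ⌊(243+139)/2⌋ = 191
G: ⌊(56+249)/2⌋ = 152
B: ⌊(178+98)/2⌋ = 138
= RGB(191, 152, 138)


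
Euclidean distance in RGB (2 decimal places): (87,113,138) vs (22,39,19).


d = √[(R₁-R₂)² + (G₁-G₂)² + (B₁-B₂)²]
d = √[(87-22)² + (113-39)² + (138-19)²]
d = √[4225 + 5476 + 14161]
d = √23862
d ≈ 154.47


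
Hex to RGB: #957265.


95 → 149 (R)
72 → 114 (G)
65 → 101 (B)
= RGB(149, 114, 101)


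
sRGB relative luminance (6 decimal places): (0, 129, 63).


Linearize each channel (sRGB transfer function): c = v/255; c_lin = c/12.92 if c ≤ 0.04045, else ((c+0.055)/1.055)^2.4
  R: 0/255 ≈ 0.000000 ≤ 0.04045 → 0.000000/12.92 ≈ 0.000000
  G: 129/255 ≈ 0.505882 > 0.04045 → ((0.505882+0.055)/1.055)^2.4 ≈ 0.219526
  B: 63/255 ≈ 0.247059 > 0.04045 → ((0.247059+0.055)/1.055)^2.4 ≈ 0.049707
R_lin = 0.000000, G_lin = 0.219526, B_lin = 0.049707
L = 0.2126×R + 0.7152×G + 0.0722×B
L = 0.2126×0.000000 + 0.7152×0.219526 + 0.0722×0.049707
L ≈ 0.160594


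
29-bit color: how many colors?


Colors = 2^bits = 2^29
= 536,870,912 colors


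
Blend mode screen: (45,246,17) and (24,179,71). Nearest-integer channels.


Screen: C = 255 - (255-A)×(255-B)/255, rounded to nearest integer
R: 255 - (255-45)×(255-24)/255 = 255 - 48510/255 ≈ 255 - 190.235 = 64.765 → 65
G: 255 - (255-246)×(255-179)/255 = 255 - 684/255 ≈ 255 - 2.682 = 252.318 → 252
B: 255 - (255-17)×(255-71)/255 = 255 - 43792/255 ≈ 255 - 171.733 = 83.267 → 83
= RGB(65, 252, 83)


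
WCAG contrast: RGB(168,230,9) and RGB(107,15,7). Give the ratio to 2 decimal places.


Linearize each sRGB channel c=v/255: c/12.92 if c ≤ 0.04045 else ((c+0.055)/1.055)^2.4
L = 0.2126×R_lin + 0.7152×G_lin + 0.0722×B_lin
Color 1 (168,230,9):
  R=168: 168/255≈0.6588 > 0.04045 → ((0.6588+0.055)/1.055)^2.4 ≈ 0.39157
  G=230: 230/255≈0.9020 > 0.04045 → ((0.9020+0.055)/1.055)^2.4 ≈ 0.79130
  B=9: 9/255≈0.0353 ≤ 0.04045 → 0.0353/12.92 ≈ 0.00273
  L1 = 0.2126×0.39157 + 0.7152×0.79130 + 0.0722×0.00273 ≈ 0.64938
Color 2 (107,15,7):
  R=107: 107/255≈0.4196 > 0.04045 → ((0.4196+0.055)/1.055)^2.4 ≈ 0.14703
  G=15: 15/255≈0.0588 > 0.04045 → ((0.0588+0.055)/1.055)^2.4 ≈ 0.00478
  B=7: 7/255≈0.0275 ≤ 0.04045 → 0.0275/12.92 ≈ 0.00212
  L2 = 0.2126×0.14703 + 0.7152×0.00478 + 0.0722×0.00212 ≈ 0.03483
Lighter = 0.64938, Darker = 0.03483
Ratio = (L_lighter + 0.05) / (L_darker + 0.05)
Ratio = (0.64938 + 0.05) / (0.03483 + 0.05) = 0.69938 / 0.08483 ≈ 8.2447
Ratio ≈ 8.24:1


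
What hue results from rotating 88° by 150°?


New hue = (H + rotation) mod 360
New hue = (88 + 150) mod 360
= 238 mod 360
= 238°


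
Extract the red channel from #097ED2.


Color: #097ED2
R = 09 = 9
G = 7E = 126
B = D2 = 210
Red = 9


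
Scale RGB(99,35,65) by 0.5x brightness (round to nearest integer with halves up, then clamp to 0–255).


Multiply each channel by 0.5, round half up, clamp to [0, 255]
R: 99×0.5 = 49.5 → round → 50
G: 35×0.5 = 17.5 → round → 18
B: 65×0.5 = 32.5 → round → 33
= RGB(50, 18, 33)


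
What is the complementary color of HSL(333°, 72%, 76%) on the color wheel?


Complement = opposite side of color wheel = hue + 180°
H' = (333 + 180) mod 360 = 153°
S and L unchanged.
= HSL(153°, 72%, 76%)


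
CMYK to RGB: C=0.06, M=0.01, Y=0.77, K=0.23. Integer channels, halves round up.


R = 255 × (1-C) × (1-K) = 255 × 0.94 × 0.77 = 184.569 → 185
G = 255 × (1-M) × (1-K) = 255 × 0.99 × 0.77 = 194.3865 → 194
B = 255 × (1-Y) × (1-K) = 255 × 0.23 × 0.77 = 45.1605 → 45
= RGB(185, 194, 45)


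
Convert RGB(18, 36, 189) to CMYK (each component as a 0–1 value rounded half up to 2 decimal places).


R'=18/255≈0.0706, G'=36/255≈0.1412, B'=189/255≈0.7412
K = 1 - max(R',G',B') = 1 - 189/255 = 66/255 = 0.25882… → 0.26
(1-R'-K)/(1-K) simplifies to (max-R)/max with max = 189:
C = (189-18)/189 = 171/189 = 0.90476… → 0.90
M = (189-36)/189 = 153/189 = 0.80952… → 0.81
Y = (189-189)/189 = 0/189 = 0 → 0.00
= CMYK(0.90, 0.81, 0.00, 0.26)


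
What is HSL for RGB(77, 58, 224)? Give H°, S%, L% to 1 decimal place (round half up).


Normalize: R'=77/255≈0.3020, G'=58/255≈0.2275, B'=224/255≈0.8784
Max=224/255, Min=58/255, Δ=Max-Min=166/255
L = (Max+Min)/2 = (224+58)/510 = 282/510 = 0.55294… → L = 55.3%
L > 0.5 → S = Δ/(2-Max-Min) = 166/(510-224-58) = 166/228 = 0.72807… → S = 72.8%
(the 1/255 factors cancel in S and H, so raw channel differences can be used)
Max is B' → H = 60 × ((R-G)/Δ + 4) = 60 × ((77-58)/166 + 4)
  19/166 + 4 = 0.1144… + 4 = 4.1144…
  H = 60 × 4.1144… = 246.867…° → H = 246.9°
= HSL(246.9°, 72.8%, 55.3%)


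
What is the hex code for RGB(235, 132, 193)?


R = 235 → EB (hex)
G = 132 → 84 (hex)
B = 193 → C1 (hex)
Hex = #EB84C1


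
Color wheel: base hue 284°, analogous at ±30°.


Base hue: 284°
Left analog: (284 - 30) mod 360 = 254°
Right analog: (284 + 30) mod 360 = 314°
Analogous hues = 254° and 314°


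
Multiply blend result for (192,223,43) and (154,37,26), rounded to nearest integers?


Multiply: C = A×B/255, rounded to nearest integer
R: 192×154/255 = 29568/255 ≈ 115.953 → 116
G: 223×37/255 = 8251/255 ≈ 32.357 → 32
B: 43×26/255 = 1118/255 ≈ 4.384 → 4
= RGB(116, 32, 4)


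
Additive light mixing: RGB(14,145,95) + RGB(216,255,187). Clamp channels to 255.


Additive: each channel = min(255, C₁+C₂)
R: 14+216 = 230 → 230
G: 145+255 = 400 → 255
B: 95+187 = 282 → 255
= RGB(230, 255, 255)


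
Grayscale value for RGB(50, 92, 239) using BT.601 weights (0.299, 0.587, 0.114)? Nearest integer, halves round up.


Gray = 0.299×R + 0.587×G + 0.114×B
Gray = 0.299×50 + 0.587×92 + 0.114×239
Gray = 14.950 + 54.004 + 27.246
Gray = 96.200 → round half up → 96
Gray = 96


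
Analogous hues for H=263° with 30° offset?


Base hue: 263°
Left analog: (263 - 30) mod 360 = 233°
Right analog: (263 + 30) mod 360 = 293°
Analogous hues = 233° and 293°


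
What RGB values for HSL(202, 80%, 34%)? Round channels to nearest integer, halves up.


H=202°, S=0.80, L=0.34
C = (1-|2L-1|)×S = (1-|-0.32|)×0.80 = 0.544
H' = H/60 = 202/60 ≈ 3.3667; X = C×(1-|H' mod 2 - 1|) ≈ 0.3445
m = L - C/2 = 0.34 - 0.272 = 0.068
Sector ⌊H'⌋ = 3 → (R',G',B') = (0.0, ≈0.3445, 0.544)
RGB = ((R'+m)×255, (G'+m)×255, (B'+m)×255) = (17.34, 105.196, 156.06)
Round half up → RGB(17, 105, 156)


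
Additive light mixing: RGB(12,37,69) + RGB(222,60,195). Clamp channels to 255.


Additive: each channel = min(255, C₁+C₂)
R: 12+222 = 234 → 234
G: 37+60 = 97 → 97
B: 69+195 = 264 → 255
= RGB(234, 97, 255)


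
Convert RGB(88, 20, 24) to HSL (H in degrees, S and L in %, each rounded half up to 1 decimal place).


Normalize: R'=88/255≈0.3451, G'=20/255≈0.0784, B'=24/255≈0.0941
Max=88/255, Min=20/255, Δ=Max-Min=68/255
L = (Max+Min)/2 = (88+20)/510 = 108/510 = 0.21176… → L = 21.2%
L ≤ 0.5 → S = Δ/(Max+Min) = 68/(88+20) = 68/108 = 0.62962… → S = 63.0%
(the 1/255 factors cancel in S and H, so raw channel differences can be used)
Max is R' → H = 60 × (((G-B)/Δ) mod 6) = 60 × (((20-24)/68) mod 6)
  (-4)/68 = -0.0588…; negative, so add 6 → 5.9411…
  H = 60 × 5.9411… = 356.470…° → H = 356.5°
= HSL(356.5°, 63.0%, 21.2%)


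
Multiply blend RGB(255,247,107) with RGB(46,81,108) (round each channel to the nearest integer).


Multiply: C = A×B/255, rounded to nearest integer
R: 255×46/255 = 11730/255 ≈ 46.000 → 46
G: 247×81/255 = 20007/255 ≈ 78.459 → 78
B: 107×108/255 = 11556/255 ≈ 45.318 → 45
= RGB(46, 78, 45)


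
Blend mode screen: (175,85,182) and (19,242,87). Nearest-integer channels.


Screen: C = 255 - (255-A)×(255-B)/255, rounded to nearest integer
R: 255 - (255-175)×(255-19)/255 = 255 - 18880/255 ≈ 255 - 74.039 = 180.961 → 181
G: 255 - (255-85)×(255-242)/255 = 255 - 2210/255 ≈ 255 - 8.667 = 246.333 → 246
B: 255 - (255-182)×(255-87)/255 = 255 - 12264/255 ≈ 255 - 48.094 = 206.906 → 207
= RGB(181, 246, 207)


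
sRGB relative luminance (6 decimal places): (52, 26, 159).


Linearize each channel (sRGB transfer function): c = v/255; c_lin = c/12.92 if c ≤ 0.04045, else ((c+0.055)/1.055)^2.4
  R: 52/255 ≈ 0.203922 > 0.04045 → ((0.203922+0.055)/1.055)^2.4 ≈ 0.034340
  G: 26/255 ≈ 0.101961 > 0.04045 → ((0.101961+0.055)/1.055)^2.4 ≈ 0.010330
  B: 159/255 ≈ 0.623529 > 0.04045 → ((0.623529+0.055)/1.055)^2.4 ≈ 0.346704
R_lin = 0.034340, G_lin = 0.010330, B_lin = 0.346704
L = 0.2126×R + 0.7152×G + 0.0722×B
L = 0.2126×0.034340 + 0.7152×0.010330 + 0.0722×0.346704
L ≈ 0.039721


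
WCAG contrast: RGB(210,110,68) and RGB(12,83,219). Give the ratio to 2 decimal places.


Linearize each sRGB channel c=v/255: c/12.92 if c ≤ 0.04045 else ((c+0.055)/1.055)^2.4
L = 0.2126×R_lin + 0.7152×G_lin + 0.0722×B_lin
Color 1 (210,110,68):
  R=210: 210/255≈0.8235 > 0.04045 → ((0.8235+0.055)/1.055)^2.4 ≈ 0.64448
  G=110: 110/255≈0.4314 > 0.04045 → ((0.4314+0.055)/1.055)^2.4 ≈ 0.15593
  B=68: 68/255≈0.2667 > 0.04045 → ((0.2667+0.055)/1.055)^2.4 ≈ 0.05781
  L1 = 0.2126×0.64448 + 0.7152×0.15593 + 0.0722×0.05781 ≈ 0.25271
Color 2 (12,83,219):
  R=12: 12/255≈0.0471 > 0.04045 → ((0.0471+0.055)/1.055)^2.4 ≈ 0.00368
  G=83: 83/255≈0.3255 > 0.04045 → ((0.3255+0.055)/1.055)^2.4 ≈ 0.08650
  B=219: 219/255≈0.8588 > 0.04045 → ((0.8588+0.055)/1.055)^2.4 ≈ 0.70838
  L2 = 0.2126×0.00368 + 0.7152×0.08650 + 0.0722×0.70838 ≈ 0.11379
Lighter = 0.25271, Darker = 0.11379
Ratio = (L_lighter + 0.05) / (L_darker + 0.05)
Ratio = (0.25271 + 0.05) / (0.11379 + 0.05) = 0.30271 / 0.16379 ≈ 1.8481
Ratio ≈ 1.85:1


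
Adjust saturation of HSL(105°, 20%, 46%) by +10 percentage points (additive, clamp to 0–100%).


Original S = 20%
Adjustment = +10 percentage points
New S = 20 + (10) = 30
Clamp to [0, 100] → 30
= HSL(105°, 30%, 46%)


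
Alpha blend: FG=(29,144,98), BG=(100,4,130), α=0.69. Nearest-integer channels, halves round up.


C = α×F + (1-α)×B, with 1-α = 0.31
R: 0.69×29 + 0.31×100 = 20.01 + 31.00 = 51.01 → 51
G: 0.69×144 + 0.31×4 = 99.36 + 1.24 = 100.60 → 101
B: 0.69×98 + 0.31×130 = 67.62 + 40.30 = 107.92 → 108
= RGB(51, 101, 108)


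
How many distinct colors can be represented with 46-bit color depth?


Colors = 2^bits = 2^46
= 70,368,744,177,664 colors


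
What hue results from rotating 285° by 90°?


New hue = (H + rotation) mod 360
New hue = (285 + 90) mod 360
= 375 mod 360
= 15°


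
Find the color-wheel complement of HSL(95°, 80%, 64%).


Complement = opposite side of color wheel = hue + 180°
H' = (95 + 180) mod 360 = 275°
S and L unchanged.
= HSL(275°, 80%, 64%)


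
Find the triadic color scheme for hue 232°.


Triadic: equally spaced at 120° intervals
H1 = 232°
H2 = (232 + 120) mod 360 = 352°
H3 = (232 + 240) mod 360 = 112°
Triadic = 232°, 352°, 112°


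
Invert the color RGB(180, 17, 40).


Invert: (255-R, 255-G, 255-B)
R: 255-180 = 75
G: 255-17 = 238
B: 255-40 = 215
= RGB(75, 238, 215)


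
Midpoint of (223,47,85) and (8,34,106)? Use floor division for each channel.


Midpoint: each channel = ⌊(C₁+C₂)/2⌋
R: ⌊(223+8)/2⌋ = 115
G: ⌊(47+34)/2⌋ = 40
B: ⌊(85+106)/2⌋ = 95
= RGB(115, 40, 95)


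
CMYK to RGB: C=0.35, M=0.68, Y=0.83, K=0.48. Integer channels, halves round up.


R = 255 × (1-C) × (1-K) = 255 × 0.65 × 0.52 = 86.19 → 86
G = 255 × (1-M) × (1-K) = 255 × 0.32 × 0.52 = 42.432 → 42
B = 255 × (1-Y) × (1-K) = 255 × 0.17 × 0.52 = 22.542 → 23
= RGB(86, 42, 23)


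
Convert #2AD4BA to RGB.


2A → 42 (R)
D4 → 212 (G)
BA → 186 (B)
= RGB(42, 212, 186)


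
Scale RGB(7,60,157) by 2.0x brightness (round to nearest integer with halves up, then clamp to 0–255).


Multiply each channel by 2.0, round half up, clamp to [0, 255]
R: 7×2.0 = 14
G: 60×2.0 = 120
B: 157×2.0 = 314 → clamp → 255
= RGB(14, 120, 255)


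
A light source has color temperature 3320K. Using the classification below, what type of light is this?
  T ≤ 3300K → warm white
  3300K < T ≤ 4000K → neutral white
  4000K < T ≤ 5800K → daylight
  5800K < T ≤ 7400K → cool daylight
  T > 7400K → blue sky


Temperature: 3320K
3300K < 3320K ≤ 4000K → neutral white
Classification: neutral white


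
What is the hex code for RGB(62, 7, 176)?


R = 62 → 3E (hex)
G = 7 → 07 (hex)
B = 176 → B0 (hex)
Hex = #3E07B0


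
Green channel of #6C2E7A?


Color: #6C2E7A
R = 6C = 108
G = 2E = 46
B = 7A = 122
Green = 46


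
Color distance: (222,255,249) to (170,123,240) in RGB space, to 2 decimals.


d = √[(R₁-R₂)² + (G₁-G₂)² + (B₁-B₂)²]
d = √[(222-170)² + (255-123)² + (249-240)²]
d = √[2704 + 17424 + 81]
d = √20209
d ≈ 142.16


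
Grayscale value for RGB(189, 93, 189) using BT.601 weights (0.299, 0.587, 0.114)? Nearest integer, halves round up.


Gray = 0.299×R + 0.587×G + 0.114×B
Gray = 0.299×189 + 0.587×93 + 0.114×189
Gray = 56.511 + 54.591 + 21.546
Gray = 132.648 → round half up → 133
Gray = 133


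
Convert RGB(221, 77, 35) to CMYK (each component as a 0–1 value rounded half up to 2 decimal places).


R'=221/255≈0.8667, G'=77/255≈0.3020, B'=35/255≈0.1373
K = 1 - max(R',G',B') = 1 - 221/255 = 34/255 = 0.13333… → 0.13
(1-R'-K)/(1-K) simplifies to (max-R)/max with max = 221:
C = (221-221)/221 = 0/221 = 0 → 0.00
M = (221-77)/221 = 144/221 = 0.65158… → 0.65
Y = (221-35)/221 = 186/221 = 0.84162… → 0.84
= CMYK(0.00, 0.65, 0.84, 0.13)


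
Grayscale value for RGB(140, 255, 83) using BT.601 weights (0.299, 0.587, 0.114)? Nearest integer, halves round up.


Gray = 0.299×R + 0.587×G + 0.114×B
Gray = 0.299×140 + 0.587×255 + 0.114×83
Gray = 41.860 + 149.685 + 9.462
Gray = 201.007 → round half up → 201
Gray = 201


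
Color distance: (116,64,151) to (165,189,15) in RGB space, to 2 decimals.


d = √[(R₁-R₂)² + (G₁-G₂)² + (B₁-B₂)²]
d = √[(116-165)² + (64-189)² + (151-15)²]
d = √[2401 + 15625 + 18496]
d = √36522
d ≈ 191.11


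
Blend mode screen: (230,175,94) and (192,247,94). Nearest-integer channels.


Screen: C = 255 - (255-A)×(255-B)/255, rounded to nearest integer
R: 255 - (255-230)×(255-192)/255 = 255 - 1575/255 ≈ 255 - 6.176 = 248.824 → 249
G: 255 - (255-175)×(255-247)/255 = 255 - 640/255 ≈ 255 - 2.510 = 252.490 → 252
B: 255 - (255-94)×(255-94)/255 = 255 - 25921/255 ≈ 255 - 101.651 = 153.349 → 153
= RGB(249, 252, 153)


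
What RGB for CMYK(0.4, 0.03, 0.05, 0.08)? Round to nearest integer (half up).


R = 255 × (1-C) × (1-K) = 255 × 0.60 × 0.92 = 140.76 → 141
G = 255 × (1-M) × (1-K) = 255 × 0.97 × 0.92 = 227.562 → 228
B = 255 × (1-Y) × (1-K) = 255 × 0.95 × 0.92 = 222.87 → 223
= RGB(141, 228, 223)


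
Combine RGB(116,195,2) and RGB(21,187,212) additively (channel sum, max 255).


Additive: each channel = min(255, C₁+C₂)
R: 116+21 = 137 → 137
G: 195+187 = 382 → 255
B: 2+212 = 214 → 214
= RGB(137, 255, 214)


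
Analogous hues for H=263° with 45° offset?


Base hue: 263°
Left analog: (263 - 45) mod 360 = 218°
Right analog: (263 + 45) mod 360 = 308°
Analogous hues = 218° and 308°


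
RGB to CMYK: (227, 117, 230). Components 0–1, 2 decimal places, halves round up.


R'=227/255≈0.8902, G'=117/255≈0.4588, B'=230/255≈0.9020
K = 1 - max(R',G',B') = 1 - 230/255 = 25/255 = 0.09803… → 0.10
(1-R'-K)/(1-K) simplifies to (max-R)/max with max = 230:
C = (230-227)/230 = 3/230 = 0.01304… → 0.01
M = (230-117)/230 = 113/230 = 0.49130… → 0.49
Y = (230-230)/230 = 0/230 = 0 → 0.00
= CMYK(0.01, 0.49, 0.00, 0.10)


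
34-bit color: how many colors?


Colors = 2^bits = 2^34
= 17,179,869,184 colors


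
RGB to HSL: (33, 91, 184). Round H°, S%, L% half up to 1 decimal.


Normalize: R'=33/255≈0.1294, G'=91/255≈0.3569, B'=184/255≈0.7216
Max=184/255, Min=33/255, Δ=Max-Min=151/255
L = (Max+Min)/2 = (184+33)/510 = 217/510 = 0.42549… → L = 42.5%
L ≤ 0.5 → S = Δ/(Max+Min) = 151/(184+33) = 151/217 = 0.69585… → S = 69.6%
(the 1/255 factors cancel in S and H, so raw channel differences can be used)
Max is B' → H = 60 × ((R-G)/Δ + 4) = 60 × ((33-91)/151 + 4)
  -58/151 + 4 = -0.3841… + 4 = 3.6158…
  H = 60 × 3.6158… = 216.953…° → H = 217.0°
= HSL(217.0°, 69.6%, 42.5%)


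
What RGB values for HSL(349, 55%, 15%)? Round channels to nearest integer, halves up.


H=349°, S=0.55, L=0.15
C = (1-|2L-1|)×S = (1-|-0.70|)×0.55 = 0.165
H' = H/60 = 349/60 ≈ 5.8167; X = C×(1-|H' mod 2 - 1|) = 0.03025
m = L - C/2 = 0.15 - 0.0825 = 0.0675
Sector ⌊H'⌋ = 5 → (R',G',B') = (0.165, 0.0, 0.03025)
RGB = ((R'+m)×255, (G'+m)×255, (B'+m)×255) = (59.2875, 17.2125, 24.92625)
Round half up → RGB(59, 17, 25)


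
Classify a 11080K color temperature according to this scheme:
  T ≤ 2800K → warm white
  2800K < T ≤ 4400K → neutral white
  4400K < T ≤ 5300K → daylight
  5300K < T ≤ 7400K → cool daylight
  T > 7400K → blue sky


Temperature: 11080K
11080K > 7400K → blue sky
Classification: blue sky


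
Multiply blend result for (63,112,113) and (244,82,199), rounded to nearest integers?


Multiply: C = A×B/255, rounded to nearest integer
R: 63×244/255 = 15372/255 ≈ 60.282 → 60
G: 112×82/255 = 9184/255 ≈ 36.016 → 36
B: 113×199/255 = 22487/255 ≈ 88.184 → 88
= RGB(60, 36, 88)


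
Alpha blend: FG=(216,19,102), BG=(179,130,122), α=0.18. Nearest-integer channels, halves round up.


C = α×F + (1-α)×B, with 1-α = 0.82
R: 0.18×216 + 0.82×179 = 38.88 + 146.78 = 185.66 → 186
G: 0.18×19 + 0.82×130 = 3.42 + 106.60 = 110.02 → 110
B: 0.18×102 + 0.82×122 = 18.36 + 100.04 = 118.40 → 118
= RGB(186, 110, 118)


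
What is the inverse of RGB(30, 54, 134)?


Invert: (255-R, 255-G, 255-B)
R: 255-30 = 225
G: 255-54 = 201
B: 255-134 = 121
= RGB(225, 201, 121)


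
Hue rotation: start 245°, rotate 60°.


New hue = (H + rotation) mod 360
New hue = (245 + 60) mod 360
= 305 mod 360
= 305°


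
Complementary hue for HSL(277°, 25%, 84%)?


Complement = opposite side of color wheel = hue + 180°
H' = (277 + 180) mod 360 = 97°
S and L unchanged.
= HSL(97°, 25%, 84%)


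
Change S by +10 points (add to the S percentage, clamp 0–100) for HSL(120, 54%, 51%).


Original S = 54%
Adjustment = +10 percentage points
New S = 54 + (10) = 64
Clamp to [0, 100] → 64
= HSL(120°, 64%, 51%)


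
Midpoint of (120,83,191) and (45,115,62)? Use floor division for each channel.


Midpoint: each channel = ⌊(C₁+C₂)/2⌋
R: ⌊(120+45)/2⌋ = 82
G: ⌊(83+115)/2⌋ = 99
B: ⌊(191+62)/2⌋ = 126
= RGB(82, 99, 126)


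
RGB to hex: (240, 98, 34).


R = 240 → F0 (hex)
G = 98 → 62 (hex)
B = 34 → 22 (hex)
Hex = #F06222


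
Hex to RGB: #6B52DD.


6B → 107 (R)
52 → 82 (G)
DD → 221 (B)
= RGB(107, 82, 221)


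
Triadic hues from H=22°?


Triadic: equally spaced at 120° intervals
H1 = 22°
H2 = (22 + 120) mod 360 = 142°
H3 = (22 + 240) mod 360 = 262°
Triadic = 22°, 142°, 262°


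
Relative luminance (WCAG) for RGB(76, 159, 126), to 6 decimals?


Linearize each channel (sRGB transfer function): c = v/255; c_lin = c/12.92 if c ≤ 0.04045, else ((c+0.055)/1.055)^2.4
  R: 76/255 ≈ 0.298039 > 0.04045 → ((0.298039+0.055)/1.055)^2.4 ≈ 0.072272
  G: 159/255 ≈ 0.623529 > 0.04045 → ((0.623529+0.055)/1.055)^2.4 ≈ 0.346704
  B: 126/255 ≈ 0.494118 > 0.04045 → ((0.494118+0.055)/1.055)^2.4 ≈ 0.208637
R_lin = 0.072272, G_lin = 0.346704, B_lin = 0.208637
L = 0.2126×R + 0.7152×G + 0.0722×B
L = 0.2126×0.072272 + 0.7152×0.346704 + 0.0722×0.208637
L ≈ 0.278391


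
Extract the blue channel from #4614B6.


Color: #4614B6
R = 46 = 70
G = 14 = 20
B = B6 = 182
Blue = 182


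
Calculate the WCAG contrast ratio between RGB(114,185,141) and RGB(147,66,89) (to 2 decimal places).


Linearize each sRGB channel c=v/255: c/12.92 if c ≤ 0.04045 else ((c+0.055)/1.055)^2.4
L = 0.2126×R_lin + 0.7152×G_lin + 0.0722×B_lin
Color 1 (114,185,141):
  R=114: 114/255≈0.4471 > 0.04045 → ((0.4471+0.055)/1.055)^2.4 ≈ 0.16827
  G=185: 185/255≈0.7255 > 0.04045 → ((0.7255+0.055)/1.055)^2.4 ≈ 0.48515
  B=141: 141/255≈0.5529 > 0.04045 → ((0.5529+0.055)/1.055)^2.4 ≈ 0.26636
  L1 = 0.2126×0.16827 + 0.7152×0.48515 + 0.0722×0.26636 ≈ 0.40198
Color 2 (147,66,89):
  R=147: 147/255≈0.5765 > 0.04045 → ((0.5765+0.055)/1.055)^2.4 ≈ 0.29177
  G=66: 66/255≈0.2588 > 0.04045 → ((0.2588+0.055)/1.055)^2.4 ≈ 0.05448
  B=89: 89/255≈0.3490 > 0.04045 → ((0.3490+0.055)/1.055)^2.4 ≈ 0.09990
  L2 = 0.2126×0.29177 + 0.7152×0.05448 + 0.0722×0.09990 ≈ 0.10821
Lighter = 0.40198, Darker = 0.10821
Ratio = (L_lighter + 0.05) / (L_darker + 0.05)
Ratio = (0.40198 + 0.05) / (0.10821 + 0.05) = 0.45198 / 0.15821 ≈ 2.8569
Ratio ≈ 2.86:1


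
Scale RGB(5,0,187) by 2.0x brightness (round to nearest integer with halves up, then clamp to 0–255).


Multiply each channel by 2.0, round half up, clamp to [0, 255]
R: 5×2.0 = 10
G: 0×2.0 = 0
B: 187×2.0 = 374 → clamp → 255
= RGB(10, 0, 255)


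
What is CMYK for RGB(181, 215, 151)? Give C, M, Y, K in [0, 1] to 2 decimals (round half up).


R'=181/255≈0.7098, G'=215/255≈0.8431, B'=151/255≈0.5922
K = 1 - max(R',G',B') = 1 - 215/255 = 40/255 = 0.15686… → 0.16
(1-R'-K)/(1-K) simplifies to (max-R)/max with max = 215:
C = (215-181)/215 = 34/215 = 0.15813… → 0.16
M = (215-215)/215 = 0/215 = 0 → 0.00
Y = (215-151)/215 = 64/215 = 0.29767… → 0.30
= CMYK(0.16, 0.00, 0.30, 0.16)


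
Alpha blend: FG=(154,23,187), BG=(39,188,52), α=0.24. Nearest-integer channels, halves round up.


C = α×F + (1-α)×B, with 1-α = 0.76
R: 0.24×154 + 0.76×39 = 36.96 + 29.64 = 66.60 → 67
G: 0.24×23 + 0.76×188 = 5.52 + 142.88 = 148.40 → 148
B: 0.24×187 + 0.76×52 = 44.88 + 39.52 = 84.40 → 84
= RGB(67, 148, 84)


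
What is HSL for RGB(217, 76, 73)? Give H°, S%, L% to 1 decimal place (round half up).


Normalize: R'=217/255≈0.8510, G'=76/255≈0.2980, B'=73/255≈0.2863
Max=217/255, Min=73/255, Δ=Max-Min=144/255
L = (Max+Min)/2 = (217+73)/510 = 290/510 = 0.56862… → L = 56.9%
L > 0.5 → S = Δ/(2-Max-Min) = 144/(510-217-73) = 144/220 = 0.65454… → S = 65.5%
(the 1/255 factors cancel in S and H, so raw channel differences can be used)
Max is R' → H = 60 × (((G-B)/Δ) mod 6) = 60 × (((76-73)/144) mod 6)
  3/144 = 0.0208…
  H = 60 × 0.0208… = 1.25° → H = 1.3°
= HSL(1.3°, 65.5%, 56.9%)


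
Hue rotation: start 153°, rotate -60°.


New hue = (H + rotation) mod 360
New hue = (153 -60) mod 360
= 93 mod 360
= 93°


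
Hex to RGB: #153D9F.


15 → 21 (R)
3D → 61 (G)
9F → 159 (B)
= RGB(21, 61, 159)


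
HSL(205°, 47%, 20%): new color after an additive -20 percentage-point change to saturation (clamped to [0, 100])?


Original S = 47%
Adjustment = -20 percentage points
New S = 47 + (-20) = 27
Clamp to [0, 100] → 27
= HSL(205°, 27%, 20%)


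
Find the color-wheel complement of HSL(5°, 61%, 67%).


Complement = opposite side of color wheel = hue + 180°
H' = (5 + 180) mod 360 = 185°
S and L unchanged.
= HSL(185°, 61%, 67%)


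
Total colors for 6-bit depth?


Colors = 2^bits = 2^6
= 64 colors


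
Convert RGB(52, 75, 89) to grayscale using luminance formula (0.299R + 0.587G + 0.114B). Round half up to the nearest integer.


Gray = 0.299×R + 0.587×G + 0.114×B
Gray = 0.299×52 + 0.587×75 + 0.114×89
Gray = 15.548 + 44.025 + 10.146
Gray = 69.719 → round half up → 70
Gray = 70


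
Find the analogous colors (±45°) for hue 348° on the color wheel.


Base hue: 348°
Left analog: (348 - 45) mod 360 = 303°
Right analog: (348 + 45) mod 360 = 33°
Analogous hues = 303° and 33°


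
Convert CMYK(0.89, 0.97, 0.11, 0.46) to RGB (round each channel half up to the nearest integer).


R = 255 × (1-C) × (1-K) = 255 × 0.11 × 0.54 = 15.147 → 15
G = 255 × (1-M) × (1-K) = 255 × 0.03 × 0.54 = 4.131 → 4
B = 255 × (1-Y) × (1-K) = 255 × 0.89 × 0.54 = 122.553 → 123
= RGB(15, 4, 123)


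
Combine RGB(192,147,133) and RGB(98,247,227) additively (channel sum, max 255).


Additive: each channel = min(255, C₁+C₂)
R: 192+98 = 290 → 255
G: 147+247 = 394 → 255
B: 133+227 = 360 → 255
= RGB(255, 255, 255)


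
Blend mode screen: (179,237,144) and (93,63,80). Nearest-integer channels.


Screen: C = 255 - (255-A)×(255-B)/255, rounded to nearest integer
R: 255 - (255-179)×(255-93)/255 = 255 - 12312/255 ≈ 255 - 48.282 = 206.718 → 207
G: 255 - (255-237)×(255-63)/255 = 255 - 3456/255 ≈ 255 - 13.553 = 241.447 → 241
B: 255 - (255-144)×(255-80)/255 = 255 - 19425/255 ≈ 255 - 76.176 = 178.824 → 179
= RGB(207, 241, 179)


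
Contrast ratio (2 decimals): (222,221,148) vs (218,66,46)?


Linearize each sRGB channel c=v/255: c/12.92 if c ≤ 0.04045 else ((c+0.055)/1.055)^2.4
L = 0.2126×R_lin + 0.7152×G_lin + 0.0722×B_lin
Color 1 (222,221,148):
  R=222: 222/255≈0.8706 > 0.04045 → ((0.8706+0.055)/1.055)^2.4 ≈ 0.73046
  G=221: 221/255≈0.8667 > 0.04045 → ((0.8667+0.055)/1.055)^2.4 ≈ 0.72306
  B=148: 148/255≈0.5804 > 0.04045 → ((0.5804+0.055)/1.055)^2.4 ≈ 0.29614
  L1 = 0.2126×0.73046 + 0.7152×0.72306 + 0.0722×0.29614 ≈ 0.69381
Color 2 (218,66,46):
  R=218: 218/255≈0.8549 > 0.04045 → ((0.8549+0.055)/1.055)^2.4 ≈ 0.70110
  G=66: 66/255≈0.2588 > 0.04045 → ((0.2588+0.055)/1.055)^2.4 ≈ 0.05448
  B=46: 46/255≈0.1804 > 0.04045 → ((0.1804+0.055)/1.055)^2.4 ≈ 0.02732
  L2 = 0.2126×0.70110 + 0.7152×0.05448 + 0.0722×0.02732 ≈ 0.18999
Lighter = 0.69381, Darker = 0.18999
Ratio = (L_lighter + 0.05) / (L_darker + 0.05)
Ratio = (0.69381 + 0.05) / (0.18999 + 0.05) = 0.74381 / 0.23999 ≈ 3.0993
Ratio ≈ 3.10:1


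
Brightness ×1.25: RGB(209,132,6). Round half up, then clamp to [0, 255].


Multiply each channel by 1.25, round half up, clamp to [0, 255]
R: 209×1.25 = 261.25 → round → 261 → clamp → 255
G: 132×1.25 = 165
B: 6×1.25 = 7.5 → round → 8
= RGB(255, 165, 8)


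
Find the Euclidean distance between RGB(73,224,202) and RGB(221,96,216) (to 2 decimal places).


d = √[(R₁-R₂)² + (G₁-G₂)² + (B₁-B₂)²]
d = √[(73-221)² + (224-96)² + (202-216)²]
d = √[21904 + 16384 + 196]
d = √38484
d ≈ 196.17


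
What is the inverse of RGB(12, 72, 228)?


Invert: (255-R, 255-G, 255-B)
R: 255-12 = 243
G: 255-72 = 183
B: 255-228 = 27
= RGB(243, 183, 27)


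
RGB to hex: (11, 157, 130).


R = 11 → 0B (hex)
G = 157 → 9D (hex)
B = 130 → 82 (hex)
Hex = #0B9D82


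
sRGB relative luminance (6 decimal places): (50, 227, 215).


Linearize each channel (sRGB transfer function): c = v/255; c_lin = c/12.92 if c ≤ 0.04045, else ((c+0.055)/1.055)^2.4
  R: 50/255 ≈ 0.196078 > 0.04045 → ((0.196078+0.055)/1.055)^2.4 ≈ 0.031896
  G: 227/255 ≈ 0.890196 > 0.04045 → ((0.890196+0.055)/1.055)^2.4 ≈ 0.768151
  B: 215/255 ≈ 0.843137 > 0.04045 → ((0.843137+0.055)/1.055)^2.4 ≈ 0.679542
R_lin = 0.031896, G_lin = 0.768151, B_lin = 0.679542
L = 0.2126×R + 0.7152×G + 0.0722×B
L = 0.2126×0.031896 + 0.7152×0.768151 + 0.0722×0.679542
L ≈ 0.605226


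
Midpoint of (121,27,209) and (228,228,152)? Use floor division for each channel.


Midpoint: each channel = ⌊(C₁+C₂)/2⌋
R: ⌊(121+228)/2⌋ = 174
G: ⌊(27+228)/2⌋ = 127
B: ⌊(209+152)/2⌋ = 180
= RGB(174, 127, 180)


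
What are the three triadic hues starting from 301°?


Triadic: equally spaced at 120° intervals
H1 = 301°
H2 = (301 + 120) mod 360 = 61°
H3 = (301 + 240) mod 360 = 181°
Triadic = 301°, 61°, 181°


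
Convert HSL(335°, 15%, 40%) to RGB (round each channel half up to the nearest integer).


H=335°, S=0.15, L=0.40
C = (1-|2L-1|)×S = (1-|-0.20|)×0.15 = 0.12
H' = H/60 = 335/60 ≈ 5.5833; X = C×(1-|H' mod 2 - 1|) = 0.05
m = L - C/2 = 0.40 - 0.06 = 0.34
Sector ⌊H'⌋ = 5 → (R',G',B') = (0.12, 0.0, 0.05)
RGB = ((R'+m)×255, (G'+m)×255, (B'+m)×255) = (117.3, 86.7, 99.45)
Round half up → RGB(117, 87, 99)


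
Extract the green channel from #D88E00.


Color: #D88E00
R = D8 = 216
G = 8E = 142
B = 00 = 0
Green = 142


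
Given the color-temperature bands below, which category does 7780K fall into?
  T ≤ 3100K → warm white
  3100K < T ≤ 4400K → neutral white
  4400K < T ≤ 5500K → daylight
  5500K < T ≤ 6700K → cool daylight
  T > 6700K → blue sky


Temperature: 7780K
7780K > 6700K → blue sky
Classification: blue sky


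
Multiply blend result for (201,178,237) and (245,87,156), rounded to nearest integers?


Multiply: C = A×B/255, rounded to nearest integer
R: 201×245/255 = 49245/255 ≈ 193.118 → 193
G: 178×87/255 = 15486/255 ≈ 60.729 → 61
B: 237×156/255 = 36972/255 ≈ 144.988 → 145
= RGB(193, 61, 145)


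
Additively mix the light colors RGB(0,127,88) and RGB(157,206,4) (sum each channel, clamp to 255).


Additive: each channel = min(255, C₁+C₂)
R: 0+157 = 157 → 157
G: 127+206 = 333 → 255
B: 88+4 = 92 → 92
= RGB(157, 255, 92)


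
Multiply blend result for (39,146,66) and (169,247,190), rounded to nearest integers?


Multiply: C = A×B/255, rounded to nearest integer
R: 39×169/255 = 6591/255 ≈ 25.847 → 26
G: 146×247/255 = 36062/255 ≈ 141.420 → 141
B: 66×190/255 = 12540/255 ≈ 49.176 → 49
= RGB(26, 141, 49)


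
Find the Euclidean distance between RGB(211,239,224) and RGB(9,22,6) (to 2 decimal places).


d = √[(R₁-R₂)² + (G₁-G₂)² + (B₁-B₂)²]
d = √[(211-9)² + (239-22)² + (224-6)²]
d = √[40804 + 47089 + 47524]
d = √135417
d ≈ 367.99


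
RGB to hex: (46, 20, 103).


R = 46 → 2E (hex)
G = 20 → 14 (hex)
B = 103 → 67 (hex)
Hex = #2E1467


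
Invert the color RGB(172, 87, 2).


Invert: (255-R, 255-G, 255-B)
R: 255-172 = 83
G: 255-87 = 168
B: 255-2 = 253
= RGB(83, 168, 253)
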